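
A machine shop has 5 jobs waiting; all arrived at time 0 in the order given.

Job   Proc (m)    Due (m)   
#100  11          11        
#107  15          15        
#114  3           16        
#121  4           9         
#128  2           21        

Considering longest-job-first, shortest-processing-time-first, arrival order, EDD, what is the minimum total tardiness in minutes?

29

LPT (decreasing processing time): #107 #100 #121 #114 #128.
#107: 0→15, due 15, tardiness 0
#100: 15→26, due 11, tardiness 15
#121: 26→30, due 9, tardiness 21
#114: 30→33, due 16, tardiness 17
#128: 33→35, due 21, tardiness 14
Sum = 0+15+21+17+14 = 67.
SPT (increasing processing time): #128 #114 #121 #100 #107.
#128: 0→2, due 21, tardiness 0
#114: 2→5, due 16, tardiness 0
#121: 5→9, due 9, tardiness 0
#100: 9→20, due 11, tardiness 9
#107: 20→35, due 15, tardiness 20
Sum = 0+0+0+9+20 = 29.
FIFO (arrival order): #100 #107 #114 #121 #128.
#100: 0→11, due 11, tardiness 0
#107: 11→26, due 15, tardiness 11
#114: 26→29, due 16, tardiness 13
#121: 29→33, due 9, tardiness 24
#128: 33→35, due 21, tardiness 14
Sum = 0+11+13+24+14 = 62.
EDD (increasing due date): #121 #100 #107 #114 #128.
#121: 0→4, due 9, tardiness 0
#100: 4→15, due 11, tardiness 4
#107: 15→30, due 15, tardiness 15
#114: 30→33, due 16, tardiness 17
#128: 33→35, due 21, tardiness 14
Sum = 0+4+15+17+14 = 50.
LPT 67, SPT 29, FIFO 62, EDD 50 → minimum 29.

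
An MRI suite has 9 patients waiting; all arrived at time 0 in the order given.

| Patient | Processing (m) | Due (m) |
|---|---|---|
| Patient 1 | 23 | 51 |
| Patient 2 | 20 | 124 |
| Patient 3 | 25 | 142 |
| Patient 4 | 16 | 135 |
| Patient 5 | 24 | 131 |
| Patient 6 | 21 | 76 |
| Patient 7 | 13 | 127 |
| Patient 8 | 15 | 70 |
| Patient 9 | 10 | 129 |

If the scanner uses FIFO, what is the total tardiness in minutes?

193

FIFO (arrival order): Patient 1 Patient 2 Patient 3 Patient 4 Patient 5 Patient 6 Patient 7 Patient 8 Patient 9.
Patient 1: 0→23, due 51, tardiness 0
Patient 2: 23→43, due 124, tardiness 0
Patient 3: 43→68, due 142, tardiness 0
Patient 4: 68→84, due 135, tardiness 0
Patient 5: 84→108, due 131, tardiness 0
Patient 6: 108→129, due 76, tardiness 53
Patient 7: 129→142, due 127, tardiness 15
Patient 8: 142→157, due 70, tardiness 87
Patient 9: 157→167, due 129, tardiness 38
Sum = 0+0+0+0+0+53+15+87+38 = 193.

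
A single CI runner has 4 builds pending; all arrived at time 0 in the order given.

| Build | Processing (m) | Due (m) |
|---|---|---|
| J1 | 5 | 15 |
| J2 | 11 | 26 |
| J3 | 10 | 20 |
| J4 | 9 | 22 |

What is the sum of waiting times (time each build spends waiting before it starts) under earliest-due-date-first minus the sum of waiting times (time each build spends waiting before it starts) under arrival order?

EDD (increasing due date): J1 J3 J4 J2.
J1: waits 0, runs 0→5
J3: waits 5, runs 5→15
J4: waits 15, runs 15→24
J2: waits 24, runs 24→35
Sum = 0+5+15+24 = 44.
FIFO (arrival order): J1 J2 J3 J4.
J1: waits 0, runs 0→5
J2: waits 5, runs 5→16
J3: waits 16, runs 16→26
J4: waits 26, runs 26→35
Sum = 0+5+16+26 = 47.
Difference = 44 − 47 = -3.

-3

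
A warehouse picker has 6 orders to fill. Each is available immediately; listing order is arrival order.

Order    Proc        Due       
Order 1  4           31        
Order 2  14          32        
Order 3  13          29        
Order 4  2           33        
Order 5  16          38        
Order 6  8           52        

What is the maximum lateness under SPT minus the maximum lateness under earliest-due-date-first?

8

SPT (increasing processing time): Order 4 Order 1 Order 6 Order 3 Order 2 Order 5.
Order 4: 0→2, due 33, lateness -31
Order 1: 2→6, due 31, lateness -25
Order 6: 6→14, due 52, lateness -38
Order 3: 14→27, due 29, lateness -2
Order 2: 27→41, due 32, lateness 9
Order 5: 41→57, due 38, lateness 19
Maximum = 19.
EDD (increasing due date): Order 3 Order 1 Order 2 Order 4 Order 5 Order 6.
Order 3: 0→13, due 29, lateness -16
Order 1: 13→17, due 31, lateness -14
Order 2: 17→31, due 32, lateness -1
Order 4: 31→33, due 33, lateness 0
Order 5: 33→49, due 38, lateness 11
Order 6: 49→57, due 52, lateness 5
Maximum = 11.
Difference = 19 − 11 = 8.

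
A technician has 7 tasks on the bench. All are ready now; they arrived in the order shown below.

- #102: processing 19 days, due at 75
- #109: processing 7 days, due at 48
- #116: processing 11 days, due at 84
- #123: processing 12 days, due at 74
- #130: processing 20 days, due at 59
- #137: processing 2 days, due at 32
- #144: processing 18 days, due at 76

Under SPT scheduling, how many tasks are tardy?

1

SPT (increasing processing time): #137 #109 #116 #123 #144 #102 #130.
#137: 0→2, due 32, tardiness 0
#109: 2→9, due 48, tardiness 0
#116: 9→20, due 84, tardiness 0
#123: 20→32, due 74, tardiness 0
#144: 32→50, due 76, tardiness 0
#102: 50→69, due 75, tardiness 0
#130: 69→89, due 59, tardiness 30
Late tasks: 1.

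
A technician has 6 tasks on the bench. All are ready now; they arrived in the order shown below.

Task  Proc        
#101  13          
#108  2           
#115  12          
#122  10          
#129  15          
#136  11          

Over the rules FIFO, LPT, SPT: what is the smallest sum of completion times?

FIFO (arrival order): #101 #108 #115 #122 #129 #136.
#101: 0→13
#108: 13→15
#115: 15→27
#122: 27→37
#129: 37→52
#136: 52→63
Sum = 13+15+27+37+52+63 = 207.
LPT (decreasing processing time): #129 #101 #115 #136 #122 #108.
#129: 0→15
#101: 15→28
#115: 28→40
#136: 40→51
#122: 51→61
#108: 61→63
Sum = 15+28+40+51+61+63 = 258.
SPT (increasing processing time): #108 #122 #136 #115 #101 #129.
#108: 0→2
#122: 2→12
#136: 12→23
#115: 23→35
#101: 35→48
#129: 48→63
Sum = 2+12+23+35+48+63 = 183.
FIFO 207, LPT 258, SPT 183 → minimum 183.

183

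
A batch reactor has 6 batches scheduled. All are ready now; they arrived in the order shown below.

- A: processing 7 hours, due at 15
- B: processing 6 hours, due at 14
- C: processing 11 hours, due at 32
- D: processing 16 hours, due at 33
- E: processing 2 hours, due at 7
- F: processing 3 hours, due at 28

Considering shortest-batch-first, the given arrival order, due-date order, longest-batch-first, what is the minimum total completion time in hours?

SPT (increasing processing time): E F B A C D.
E: 0→2
F: 2→5
B: 5→11
A: 11→18
C: 18→29
D: 29→45
Sum = 2+5+11+18+29+45 = 110.
FIFO (arrival order): A B C D E F.
A: 0→7
B: 7→13
C: 13→24
D: 24→40
E: 40→42
F: 42→45
Sum = 7+13+24+40+42+45 = 171.
EDD (increasing due date): E B A F C D.
E: 0→2
B: 2→8
A: 8→15
F: 15→18
C: 18→29
D: 29→45
Sum = 2+8+15+18+29+45 = 117.
LPT (decreasing processing time): D C A B F E.
D: 0→16
C: 16→27
A: 27→34
B: 34→40
F: 40→43
E: 43→45
Sum = 16+27+34+40+43+45 = 205.
SPT 110, FIFO 171, EDD 117, LPT 205 → minimum 110.

110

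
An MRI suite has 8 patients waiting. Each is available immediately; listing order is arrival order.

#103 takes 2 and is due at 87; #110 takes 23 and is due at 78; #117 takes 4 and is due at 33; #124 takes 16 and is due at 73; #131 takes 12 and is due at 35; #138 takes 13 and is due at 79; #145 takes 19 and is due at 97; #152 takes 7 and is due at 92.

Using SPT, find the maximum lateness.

18

SPT (increasing processing time): #103 #117 #152 #131 #138 #124 #145 #110.
#103: 0→2, due 87, lateness -85
#117: 2→6, due 33, lateness -27
#152: 6→13, due 92, lateness -79
#131: 13→25, due 35, lateness -10
#138: 25→38, due 79, lateness -41
#124: 38→54, due 73, lateness -19
#145: 54→73, due 97, lateness -24
#110: 73→96, due 78, lateness 18
Maximum = 18.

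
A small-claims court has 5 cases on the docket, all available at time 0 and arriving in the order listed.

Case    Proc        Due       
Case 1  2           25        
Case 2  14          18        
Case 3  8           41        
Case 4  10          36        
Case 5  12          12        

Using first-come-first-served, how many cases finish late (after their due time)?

FIFO (arrival order): Case 1 Case 2 Case 3 Case 4 Case 5.
Case 1: 0→2, due 25, tardiness 0
Case 2: 2→16, due 18, tardiness 0
Case 3: 16→24, due 41, tardiness 0
Case 4: 24→34, due 36, tardiness 0
Case 5: 34→46, due 12, tardiness 34
Late cases: 1.

1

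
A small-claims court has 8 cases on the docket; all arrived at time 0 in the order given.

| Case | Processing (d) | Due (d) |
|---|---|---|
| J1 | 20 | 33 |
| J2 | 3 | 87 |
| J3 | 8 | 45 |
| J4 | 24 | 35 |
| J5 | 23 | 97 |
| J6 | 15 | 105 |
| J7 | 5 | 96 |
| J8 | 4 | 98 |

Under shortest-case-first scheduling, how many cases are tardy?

SPT (increasing processing time): J2 J8 J7 J3 J6 J1 J5 J4.
J2: 0→3, due 87, tardiness 0
J8: 3→7, due 98, tardiness 0
J7: 7→12, due 96, tardiness 0
J3: 12→20, due 45, tardiness 0
J6: 20→35, due 105, tardiness 0
J1: 35→55, due 33, tardiness 22
J5: 55→78, due 97, tardiness 0
J4: 78→102, due 35, tardiness 67
Late cases: 2.

2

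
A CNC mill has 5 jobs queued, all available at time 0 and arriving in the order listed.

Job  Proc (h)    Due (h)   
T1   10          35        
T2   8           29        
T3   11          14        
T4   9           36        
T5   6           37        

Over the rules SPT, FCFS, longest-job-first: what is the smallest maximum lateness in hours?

9

SPT (increasing processing time): T5 T2 T4 T1 T3.
T5: 0→6, due 37, lateness -31
T2: 6→14, due 29, lateness -15
T4: 14→23, due 36, lateness -13
T1: 23→33, due 35, lateness -2
T3: 33→44, due 14, lateness 30
Maximum = 30.
FIFO (arrival order): T1 T2 T3 T4 T5.
T1: 0→10, due 35, lateness -25
T2: 10→18, due 29, lateness -11
T3: 18→29, due 14, lateness 15
T4: 29→38, due 36, lateness 2
T5: 38→44, due 37, lateness 7
Maximum = 15.
LPT (decreasing processing time): T3 T1 T4 T2 T5.
T3: 0→11, due 14, lateness -3
T1: 11→21, due 35, lateness -14
T4: 21→30, due 36, lateness -6
T2: 30→38, due 29, lateness 9
T5: 38→44, due 37, lateness 7
Maximum = 9.
SPT 30, FIFO 15, LPT 9 → minimum 9.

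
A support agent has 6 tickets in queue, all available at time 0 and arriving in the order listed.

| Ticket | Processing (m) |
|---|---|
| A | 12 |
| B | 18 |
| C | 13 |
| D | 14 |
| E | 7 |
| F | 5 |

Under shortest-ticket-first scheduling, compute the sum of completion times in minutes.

198

SPT (increasing processing time): F E A C D B.
F: 0→5
E: 5→12
A: 12→24
C: 24→37
D: 37→51
B: 51→69
Sum = 5+12+24+37+51+69 = 198.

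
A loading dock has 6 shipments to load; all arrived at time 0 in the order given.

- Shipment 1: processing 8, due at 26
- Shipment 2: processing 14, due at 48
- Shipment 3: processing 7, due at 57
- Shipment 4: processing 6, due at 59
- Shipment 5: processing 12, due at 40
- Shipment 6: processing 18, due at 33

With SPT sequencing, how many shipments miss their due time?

1

SPT (increasing processing time): Shipment 4 Shipment 3 Shipment 1 Shipment 5 Shipment 2 Shipment 6.
Shipment 4: 0→6, due 59, tardiness 0
Shipment 3: 6→13, due 57, tardiness 0
Shipment 1: 13→21, due 26, tardiness 0
Shipment 5: 21→33, due 40, tardiness 0
Shipment 2: 33→47, due 48, tardiness 0
Shipment 6: 47→65, due 33, tardiness 32
Late shipments: 1.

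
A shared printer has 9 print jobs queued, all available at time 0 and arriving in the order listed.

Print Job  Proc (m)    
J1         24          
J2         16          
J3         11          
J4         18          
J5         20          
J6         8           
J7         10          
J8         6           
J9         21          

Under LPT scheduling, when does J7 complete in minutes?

LPT (decreasing processing time): J1 J9 J5 J4 J2 J3 J7 J6 J8.
J1: 0→24
J9: 24→45
J5: 45→65
J4: 65→83
J2: 83→99
J3: 99→110
J7: 110→120

120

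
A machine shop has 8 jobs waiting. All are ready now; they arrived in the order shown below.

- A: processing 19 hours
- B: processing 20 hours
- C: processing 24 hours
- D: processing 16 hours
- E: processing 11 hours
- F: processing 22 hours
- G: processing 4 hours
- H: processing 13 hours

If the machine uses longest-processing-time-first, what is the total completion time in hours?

690

LPT (decreasing processing time): C F B A D H E G.
C: 0→24
F: 24→46
B: 46→66
A: 66→85
D: 85→101
H: 101→114
E: 114→125
G: 125→129
Sum = 24+46+66+85+101+114+125+129 = 690.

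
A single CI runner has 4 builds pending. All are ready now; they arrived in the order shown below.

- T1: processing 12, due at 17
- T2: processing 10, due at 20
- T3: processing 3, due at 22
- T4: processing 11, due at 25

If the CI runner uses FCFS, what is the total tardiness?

FIFO (arrival order): T1 T2 T3 T4.
T1: 0→12, due 17, tardiness 0
T2: 12→22, due 20, tardiness 2
T3: 22→25, due 22, tardiness 3
T4: 25→36, due 25, tardiness 11
Sum = 0+2+3+11 = 16.

16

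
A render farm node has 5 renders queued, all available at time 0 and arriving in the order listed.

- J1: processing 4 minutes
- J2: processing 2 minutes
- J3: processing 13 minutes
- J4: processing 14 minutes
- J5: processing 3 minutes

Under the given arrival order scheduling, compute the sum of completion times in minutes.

98

FIFO (arrival order): J1 J2 J3 J4 J5.
J1: 0→4
J2: 4→6
J3: 6→19
J4: 19→33
J5: 33→36
Sum = 4+6+19+33+36 = 98.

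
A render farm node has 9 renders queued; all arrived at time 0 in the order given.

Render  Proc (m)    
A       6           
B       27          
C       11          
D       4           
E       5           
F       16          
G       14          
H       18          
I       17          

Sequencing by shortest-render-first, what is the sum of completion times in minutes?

SPT (increasing processing time): D E A C G F I H B.
D: 0→4
E: 4→9
A: 9→15
C: 15→26
G: 26→40
F: 40→56
I: 56→73
H: 73→91
B: 91→118
Sum = 4+9+15+26+40+56+73+91+118 = 432.

432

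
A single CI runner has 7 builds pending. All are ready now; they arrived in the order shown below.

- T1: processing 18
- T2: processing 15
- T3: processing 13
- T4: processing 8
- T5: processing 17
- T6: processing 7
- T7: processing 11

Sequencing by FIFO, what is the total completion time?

389

FIFO (arrival order): T1 T2 T3 T4 T5 T6 T7.
T1: 0→18
T2: 18→33
T3: 33→46
T4: 46→54
T5: 54→71
T6: 71→78
T7: 78→89
Sum = 18+33+46+54+71+78+89 = 389.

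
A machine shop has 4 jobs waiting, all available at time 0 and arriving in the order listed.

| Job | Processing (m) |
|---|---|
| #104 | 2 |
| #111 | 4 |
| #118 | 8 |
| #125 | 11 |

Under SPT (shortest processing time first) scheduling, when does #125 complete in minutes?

SPT (increasing processing time): #104 #111 #118 #125.
#104: 0→2
#111: 2→6
#118: 6→14
#125: 14→25

25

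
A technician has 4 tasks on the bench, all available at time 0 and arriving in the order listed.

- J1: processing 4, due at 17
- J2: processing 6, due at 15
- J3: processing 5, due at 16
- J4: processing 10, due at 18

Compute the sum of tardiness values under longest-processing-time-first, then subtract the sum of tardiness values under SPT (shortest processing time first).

7

LPT (decreasing processing time): J4 J2 J3 J1.
J4: 0→10, due 18, tardiness 0
J2: 10→16, due 15, tardiness 1
J3: 16→21, due 16, tardiness 5
J1: 21→25, due 17, tardiness 8
Sum = 0+1+5+8 = 14.
SPT (increasing processing time): J1 J3 J2 J4.
J1: 0→4, due 17, tardiness 0
J3: 4→9, due 16, tardiness 0
J2: 9→15, due 15, tardiness 0
J4: 15→25, due 18, tardiness 7
Sum = 0+0+0+7 = 7.
Difference = 14 − 7 = 7.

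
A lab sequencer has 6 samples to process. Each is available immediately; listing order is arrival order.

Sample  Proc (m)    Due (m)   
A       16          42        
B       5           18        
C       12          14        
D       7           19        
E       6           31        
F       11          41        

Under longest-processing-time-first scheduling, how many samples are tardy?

LPT (decreasing processing time): A C F D E B.
A: 0→16, due 42, tardiness 0
C: 16→28, due 14, tardiness 14
F: 28→39, due 41, tardiness 0
D: 39→46, due 19, tardiness 27
E: 46→52, due 31, tardiness 21
B: 52→57, due 18, tardiness 39
Late samples: 4.

4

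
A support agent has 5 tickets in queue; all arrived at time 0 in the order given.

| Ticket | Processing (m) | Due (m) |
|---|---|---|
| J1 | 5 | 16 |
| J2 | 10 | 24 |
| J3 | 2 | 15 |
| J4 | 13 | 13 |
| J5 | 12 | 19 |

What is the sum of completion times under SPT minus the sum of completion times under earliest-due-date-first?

SPT (increasing processing time): J3 J1 J2 J5 J4.
J3: 0→2
J1: 2→7
J2: 7→17
J5: 17→29
J4: 29→42
Sum = 2+7+17+29+42 = 97.
EDD (increasing due date): J4 J3 J1 J5 J2.
J4: 0→13
J3: 13→15
J1: 15→20
J5: 20→32
J2: 32→42
Sum = 13+15+20+32+42 = 122.
Difference = 97 − 122 = -25.

-25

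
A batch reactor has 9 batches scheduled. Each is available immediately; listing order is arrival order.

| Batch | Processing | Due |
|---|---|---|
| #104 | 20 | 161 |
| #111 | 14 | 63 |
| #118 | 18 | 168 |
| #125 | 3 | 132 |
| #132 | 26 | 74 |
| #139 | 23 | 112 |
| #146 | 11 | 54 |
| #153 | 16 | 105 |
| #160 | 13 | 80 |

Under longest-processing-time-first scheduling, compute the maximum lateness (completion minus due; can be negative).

87

LPT (decreasing processing time): #132 #139 #104 #118 #153 #111 #160 #146 #125.
#132: 0→26, due 74, lateness -48
#139: 26→49, due 112, lateness -63
#104: 49→69, due 161, lateness -92
#118: 69→87, due 168, lateness -81
#153: 87→103, due 105, lateness -2
#111: 103→117, due 63, lateness 54
#160: 117→130, due 80, lateness 50
#146: 130→141, due 54, lateness 87
#125: 141→144, due 132, lateness 12
Maximum = 87.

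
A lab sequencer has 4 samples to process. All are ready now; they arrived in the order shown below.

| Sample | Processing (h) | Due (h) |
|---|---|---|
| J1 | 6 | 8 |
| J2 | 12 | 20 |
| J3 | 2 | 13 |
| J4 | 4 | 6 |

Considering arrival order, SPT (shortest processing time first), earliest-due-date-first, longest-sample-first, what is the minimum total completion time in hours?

44

FIFO (arrival order): J1 J2 J3 J4.
J1: 0→6
J2: 6→18
J3: 18→20
J4: 20→24
Sum = 6+18+20+24 = 68.
SPT (increasing processing time): J3 J4 J1 J2.
J3: 0→2
J4: 2→6
J1: 6→12
J2: 12→24
Sum = 2+6+12+24 = 44.
EDD (increasing due date): J4 J1 J3 J2.
J4: 0→4
J1: 4→10
J3: 10→12
J2: 12→24
Sum = 4+10+12+24 = 50.
LPT (decreasing processing time): J2 J1 J4 J3.
J2: 0→12
J1: 12→18
J4: 18→22
J3: 22→24
Sum = 12+18+22+24 = 76.
FIFO 68, SPT 44, EDD 50, LPT 76 → minimum 44.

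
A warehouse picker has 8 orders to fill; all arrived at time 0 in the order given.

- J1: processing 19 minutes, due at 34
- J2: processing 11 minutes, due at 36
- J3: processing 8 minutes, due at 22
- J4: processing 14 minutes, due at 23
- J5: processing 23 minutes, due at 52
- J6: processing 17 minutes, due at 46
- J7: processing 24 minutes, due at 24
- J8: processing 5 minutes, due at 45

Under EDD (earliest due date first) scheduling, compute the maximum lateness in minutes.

69

EDD (increasing due date): J3 J4 J7 J1 J2 J8 J6 J5.
J3: 0→8, due 22, lateness -14
J4: 8→22, due 23, lateness -1
J7: 22→46, due 24, lateness 22
J1: 46→65, due 34, lateness 31
J2: 65→76, due 36, lateness 40
J8: 76→81, due 45, lateness 36
J6: 81→98, due 46, lateness 52
J5: 98→121, due 52, lateness 69
Maximum = 69.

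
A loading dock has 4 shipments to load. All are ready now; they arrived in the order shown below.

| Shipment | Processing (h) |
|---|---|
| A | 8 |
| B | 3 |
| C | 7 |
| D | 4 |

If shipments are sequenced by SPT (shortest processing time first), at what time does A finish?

SPT (increasing processing time): B D C A.
B: 0→3
D: 3→7
C: 7→14
A: 14→22

22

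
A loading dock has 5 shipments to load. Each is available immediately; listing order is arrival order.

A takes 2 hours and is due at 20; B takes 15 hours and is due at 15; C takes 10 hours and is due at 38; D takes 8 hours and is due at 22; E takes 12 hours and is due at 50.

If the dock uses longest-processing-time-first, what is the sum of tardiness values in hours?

LPT (decreasing processing time): B E C D A.
B: 0→15, due 15, tardiness 0
E: 15→27, due 50, tardiness 0
C: 27→37, due 38, tardiness 0
D: 37→45, due 22, tardiness 23
A: 45→47, due 20, tardiness 27
Sum = 0+0+0+23+27 = 50.

50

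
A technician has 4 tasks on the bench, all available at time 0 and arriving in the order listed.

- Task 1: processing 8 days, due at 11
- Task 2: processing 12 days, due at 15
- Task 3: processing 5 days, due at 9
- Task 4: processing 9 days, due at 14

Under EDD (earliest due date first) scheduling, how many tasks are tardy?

EDD (increasing due date): Task 3 Task 1 Task 4 Task 2.
Task 3: 0→5, due 9, tardiness 0
Task 1: 5→13, due 11, tardiness 2
Task 4: 13→22, due 14, tardiness 8
Task 2: 22→34, due 15, tardiness 19
Late tasks: 3.

3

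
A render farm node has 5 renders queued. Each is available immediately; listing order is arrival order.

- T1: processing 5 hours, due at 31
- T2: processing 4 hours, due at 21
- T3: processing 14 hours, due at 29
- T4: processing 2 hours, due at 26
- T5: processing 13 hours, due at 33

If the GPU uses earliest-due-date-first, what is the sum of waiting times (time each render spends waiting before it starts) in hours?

55

EDD (increasing due date): T2 T4 T3 T1 T5.
T2: waits 0, runs 0→4
T4: waits 4, runs 4→6
T3: waits 6, runs 6→20
T1: waits 20, runs 20→25
T5: waits 25, runs 25→38
Sum = 0+4+6+20+25 = 55.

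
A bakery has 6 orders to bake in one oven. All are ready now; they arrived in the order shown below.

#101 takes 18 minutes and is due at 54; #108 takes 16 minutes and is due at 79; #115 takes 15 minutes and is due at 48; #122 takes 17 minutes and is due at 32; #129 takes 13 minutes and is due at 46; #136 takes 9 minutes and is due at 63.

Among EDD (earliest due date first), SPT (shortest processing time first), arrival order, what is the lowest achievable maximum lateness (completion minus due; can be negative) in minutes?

EDD (increasing due date): #122 #129 #115 #101 #136 #108.
#122: 0→17, due 32, lateness -15
#129: 17→30, due 46, lateness -16
#115: 30→45, due 48, lateness -3
#101: 45→63, due 54, lateness 9
#136: 63→72, due 63, lateness 9
#108: 72→88, due 79, lateness 9
Maximum = 9.
SPT (increasing processing time): #136 #129 #115 #108 #122 #101.
#136: 0→9, due 63, lateness -54
#129: 9→22, due 46, lateness -24
#115: 22→37, due 48, lateness -11
#108: 37→53, due 79, lateness -26
#122: 53→70, due 32, lateness 38
#101: 70→88, due 54, lateness 34
Maximum = 38.
FIFO (arrival order): #101 #108 #115 #122 #129 #136.
#101: 0→18, due 54, lateness -36
#108: 18→34, due 79, lateness -45
#115: 34→49, due 48, lateness 1
#122: 49→66, due 32, lateness 34
#129: 66→79, due 46, lateness 33
#136: 79→88, due 63, lateness 25
Maximum = 34.
EDD 9, SPT 38, FIFO 34 → minimum 9.

9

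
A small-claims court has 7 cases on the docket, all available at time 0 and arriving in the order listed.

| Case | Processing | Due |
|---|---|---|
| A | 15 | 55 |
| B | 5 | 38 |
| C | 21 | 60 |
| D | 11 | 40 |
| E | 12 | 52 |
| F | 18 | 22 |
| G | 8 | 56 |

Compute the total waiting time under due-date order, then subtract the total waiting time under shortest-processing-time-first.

EDD (increasing due date): F B D E A G C.
F: waits 0, runs 0→18
B: waits 18, runs 18→23
D: waits 23, runs 23→34
E: waits 34, runs 34→46
A: waits 46, runs 46→61
G: waits 61, runs 61→69
C: waits 69, runs 69→90
Sum = 0+18+23+34+46+61+69 = 251.
SPT (increasing processing time): B G D E A F C.
B: waits 0, runs 0→5
G: waits 5, runs 5→13
D: waits 13, runs 13→24
E: waits 24, runs 24→36
A: waits 36, runs 36→51
F: waits 51, runs 51→69
C: waits 69, runs 69→90
Sum = 0+5+13+24+36+51+69 = 198.
Difference = 251 − 198 = 53.

53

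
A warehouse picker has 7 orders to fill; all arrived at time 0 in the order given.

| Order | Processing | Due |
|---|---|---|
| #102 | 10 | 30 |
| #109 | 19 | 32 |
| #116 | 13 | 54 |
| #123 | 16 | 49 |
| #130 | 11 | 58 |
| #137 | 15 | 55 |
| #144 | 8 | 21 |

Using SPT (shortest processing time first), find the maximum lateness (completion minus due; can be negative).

SPT (increasing processing time): #144 #102 #130 #116 #137 #123 #109.
#144: 0→8, due 21, lateness -13
#102: 8→18, due 30, lateness -12
#130: 18→29, due 58, lateness -29
#116: 29→42, due 54, lateness -12
#137: 42→57, due 55, lateness 2
#123: 57→73, due 49, lateness 24
#109: 73→92, due 32, lateness 60
Maximum = 60.

60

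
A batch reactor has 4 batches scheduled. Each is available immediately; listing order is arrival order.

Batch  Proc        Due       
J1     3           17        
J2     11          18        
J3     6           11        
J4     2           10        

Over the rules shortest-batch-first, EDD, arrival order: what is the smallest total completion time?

SPT (increasing processing time): J4 J1 J3 J2.
J4: 0→2
J1: 2→5
J3: 5→11
J2: 11→22
Sum = 2+5+11+22 = 40.
EDD (increasing due date): J4 J3 J1 J2.
J4: 0→2
J3: 2→8
J1: 8→11
J2: 11→22
Sum = 2+8+11+22 = 43.
FIFO (arrival order): J1 J2 J3 J4.
J1: 0→3
J2: 3→14
J3: 14→20
J4: 20→22
Sum = 3+14+20+22 = 59.
SPT 40, EDD 43, FIFO 59 → minimum 40.

40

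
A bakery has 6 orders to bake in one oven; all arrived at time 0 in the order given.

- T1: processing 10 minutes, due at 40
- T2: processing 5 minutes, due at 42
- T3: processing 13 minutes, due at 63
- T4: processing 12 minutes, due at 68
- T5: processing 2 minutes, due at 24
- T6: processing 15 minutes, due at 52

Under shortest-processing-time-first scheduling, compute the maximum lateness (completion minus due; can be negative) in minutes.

SPT (increasing processing time): T5 T2 T1 T4 T3 T6.
T5: 0→2, due 24, lateness -22
T2: 2→7, due 42, lateness -35
T1: 7→17, due 40, lateness -23
T4: 17→29, due 68, lateness -39
T3: 29→42, due 63, lateness -21
T6: 42→57, due 52, lateness 5
Maximum = 5.

5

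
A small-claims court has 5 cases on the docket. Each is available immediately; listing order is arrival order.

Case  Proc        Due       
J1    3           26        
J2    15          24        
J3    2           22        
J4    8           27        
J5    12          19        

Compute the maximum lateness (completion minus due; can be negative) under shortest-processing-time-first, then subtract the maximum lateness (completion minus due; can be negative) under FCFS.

SPT (increasing processing time): J3 J1 J4 J5 J2.
J3: 0→2, due 22, lateness -20
J1: 2→5, due 26, lateness -21
J4: 5→13, due 27, lateness -14
J5: 13→25, due 19, lateness 6
J2: 25→40, due 24, lateness 16
Maximum = 16.
FIFO (arrival order): J1 J2 J3 J4 J5.
J1: 0→3, due 26, lateness -23
J2: 3→18, due 24, lateness -6
J3: 18→20, due 22, lateness -2
J4: 20→28, due 27, lateness 1
J5: 28→40, due 19, lateness 21
Maximum = 21.
Difference = 16 − 21 = -5.

-5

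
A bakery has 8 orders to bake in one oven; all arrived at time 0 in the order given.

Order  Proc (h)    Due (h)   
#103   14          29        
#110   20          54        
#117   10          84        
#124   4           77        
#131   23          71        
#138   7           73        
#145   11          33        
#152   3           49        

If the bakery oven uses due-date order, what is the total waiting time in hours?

EDD (increasing due date): #103 #145 #152 #110 #131 #138 #124 #117.
#103: waits 0, runs 0→14
#145: waits 14, runs 14→25
#152: waits 25, runs 25→28
#110: waits 28, runs 28→48
#131: waits 48, runs 48→71
#138: waits 71, runs 71→78
#124: waits 78, runs 78→82
#117: waits 82, runs 82→92
Sum = 0+14+25+28+48+71+78+82 = 346.

346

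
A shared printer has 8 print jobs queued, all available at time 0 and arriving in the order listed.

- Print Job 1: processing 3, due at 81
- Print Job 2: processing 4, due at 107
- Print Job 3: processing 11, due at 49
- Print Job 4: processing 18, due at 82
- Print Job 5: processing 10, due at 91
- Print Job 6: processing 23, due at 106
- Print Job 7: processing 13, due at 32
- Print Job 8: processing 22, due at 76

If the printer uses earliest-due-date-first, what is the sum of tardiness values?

EDD (increasing due date): Print Job 7 Print Job 3 Print Job 8 Print Job 1 Print Job 4 Print Job 5 Print Job 6 Print Job 2.
Print Job 7: 0→13, due 32, tardiness 0
Print Job 3: 13→24, due 49, tardiness 0
Print Job 8: 24→46, due 76, tardiness 0
Print Job 1: 46→49, due 81, tardiness 0
Print Job 4: 49→67, due 82, tardiness 0
Print Job 5: 67→77, due 91, tardiness 0
Print Job 6: 77→100, due 106, tardiness 0
Print Job 2: 100→104, due 107, tardiness 0
Sum = 0+0+0+0+0+0+0+0 = 0.

0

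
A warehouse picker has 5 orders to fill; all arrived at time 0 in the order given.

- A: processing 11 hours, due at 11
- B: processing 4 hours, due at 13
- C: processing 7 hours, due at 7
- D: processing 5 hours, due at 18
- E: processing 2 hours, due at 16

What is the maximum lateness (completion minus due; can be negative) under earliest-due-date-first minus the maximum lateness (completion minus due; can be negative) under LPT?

EDD (increasing due date): C A B E D.
C: 0→7, due 7, lateness 0
A: 7→18, due 11, lateness 7
B: 18→22, due 13, lateness 9
E: 22→24, due 16, lateness 8
D: 24→29, due 18, lateness 11
Maximum = 11.
LPT (decreasing processing time): A C D B E.
A: 0→11, due 11, lateness 0
C: 11→18, due 7, lateness 11
D: 18→23, due 18, lateness 5
B: 23→27, due 13, lateness 14
E: 27→29, due 16, lateness 13
Maximum = 14.
Difference = 11 − 14 = -3.

-3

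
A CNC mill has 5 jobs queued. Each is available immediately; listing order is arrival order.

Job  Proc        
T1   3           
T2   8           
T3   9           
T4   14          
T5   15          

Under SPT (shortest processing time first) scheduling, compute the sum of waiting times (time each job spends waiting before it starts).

SPT (increasing processing time): T1 T2 T3 T4 T5.
T1: waits 0, runs 0→3
T2: waits 3, runs 3→11
T3: waits 11, runs 11→20
T4: waits 20, runs 20→34
T5: waits 34, runs 34→49
Sum = 0+3+11+20+34 = 68.

68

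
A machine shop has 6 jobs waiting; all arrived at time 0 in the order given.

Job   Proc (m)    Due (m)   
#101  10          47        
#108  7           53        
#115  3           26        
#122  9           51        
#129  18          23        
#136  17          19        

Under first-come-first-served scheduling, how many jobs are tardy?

2

FIFO (arrival order): #101 #108 #115 #122 #129 #136.
#101: 0→10, due 47, tardiness 0
#108: 10→17, due 53, tardiness 0
#115: 17→20, due 26, tardiness 0
#122: 20→29, due 51, tardiness 0
#129: 29→47, due 23, tardiness 24
#136: 47→64, due 19, tardiness 45
Late jobs: 2.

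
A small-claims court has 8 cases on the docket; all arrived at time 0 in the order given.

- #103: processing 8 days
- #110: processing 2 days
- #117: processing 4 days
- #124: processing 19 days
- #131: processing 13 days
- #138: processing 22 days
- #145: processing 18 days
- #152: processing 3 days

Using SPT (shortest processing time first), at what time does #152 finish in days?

SPT (increasing processing time): #110 #152 #117 #103 #131 #145 #124 #138.
#110: 0→2
#152: 2→5

5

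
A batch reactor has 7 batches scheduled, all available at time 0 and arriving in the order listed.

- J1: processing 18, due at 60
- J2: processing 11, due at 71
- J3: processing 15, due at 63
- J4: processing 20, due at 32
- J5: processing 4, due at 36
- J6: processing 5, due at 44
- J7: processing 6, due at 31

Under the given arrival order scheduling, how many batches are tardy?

4

FIFO (arrival order): J1 J2 J3 J4 J5 J6 J7.
J1: 0→18, due 60, tardiness 0
J2: 18→29, due 71, tardiness 0
J3: 29→44, due 63, tardiness 0
J4: 44→64, due 32, tardiness 32
J5: 64→68, due 36, tardiness 32
J6: 68→73, due 44, tardiness 29
J7: 73→79, due 31, tardiness 48
Late batches: 4.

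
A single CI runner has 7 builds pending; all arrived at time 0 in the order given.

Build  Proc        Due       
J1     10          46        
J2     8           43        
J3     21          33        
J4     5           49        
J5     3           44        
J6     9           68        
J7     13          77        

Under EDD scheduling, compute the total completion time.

EDD (increasing due date): J3 J2 J5 J1 J4 J6 J7.
J3: 0→21
J2: 21→29
J5: 29→32
J1: 32→42
J4: 42→47
J6: 47→56
J7: 56→69
Sum = 21+29+32+42+47+56+69 = 296.

296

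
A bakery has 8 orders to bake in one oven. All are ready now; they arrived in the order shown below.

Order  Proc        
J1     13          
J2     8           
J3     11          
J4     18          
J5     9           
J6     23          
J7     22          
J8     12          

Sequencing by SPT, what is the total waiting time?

SPT (increasing processing time): J2 J5 J3 J8 J1 J4 J7 J6.
J2: waits 0, runs 0→8
J5: waits 8, runs 8→17
J3: waits 17, runs 17→28
J8: waits 28, runs 28→40
J1: waits 40, runs 40→53
J4: waits 53, runs 53→71
J7: waits 71, runs 71→93
J6: waits 93, runs 93→116
Sum = 0+8+17+28+40+53+71+93 = 310.

310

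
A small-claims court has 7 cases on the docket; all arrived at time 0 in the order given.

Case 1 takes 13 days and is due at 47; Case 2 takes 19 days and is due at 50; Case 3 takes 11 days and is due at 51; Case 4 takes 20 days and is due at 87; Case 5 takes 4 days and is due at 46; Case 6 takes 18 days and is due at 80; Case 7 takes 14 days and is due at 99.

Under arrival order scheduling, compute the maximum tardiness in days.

FIFO (arrival order): Case 1 Case 2 Case 3 Case 4 Case 5 Case 6 Case 7.
Case 1: 0→13, due 47, tardiness 0
Case 2: 13→32, due 50, tardiness 0
Case 3: 32→43, due 51, tardiness 0
Case 4: 43→63, due 87, tardiness 0
Case 5: 63→67, due 46, tardiness 21
Case 6: 67→85, due 80, tardiness 5
Case 7: 85→99, due 99, tardiness 0
Maximum = 21.

21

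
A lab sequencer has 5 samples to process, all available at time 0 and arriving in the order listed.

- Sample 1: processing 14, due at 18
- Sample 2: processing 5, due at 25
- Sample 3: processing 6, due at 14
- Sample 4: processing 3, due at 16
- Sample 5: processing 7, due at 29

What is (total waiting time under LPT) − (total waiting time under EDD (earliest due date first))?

LPT (decreasing processing time): Sample 1 Sample 5 Sample 3 Sample 2 Sample 4.
Sample 1: waits 0, runs 0→14
Sample 5: waits 14, runs 14→21
Sample 3: waits 21, runs 21→27
Sample 2: waits 27, runs 27→32
Sample 4: waits 32, runs 32→35
Sum = 0+14+21+27+32 = 94.
EDD (increasing due date): Sample 3 Sample 4 Sample 1 Sample 2 Sample 5.
Sample 3: waits 0, runs 0→6
Sample 4: waits 6, runs 6→9
Sample 1: waits 9, runs 9→23
Sample 2: waits 23, runs 23→28
Sample 5: waits 28, runs 28→35
Sum = 0+6+9+23+28 = 66.
Difference = 94 − 66 = 28.

28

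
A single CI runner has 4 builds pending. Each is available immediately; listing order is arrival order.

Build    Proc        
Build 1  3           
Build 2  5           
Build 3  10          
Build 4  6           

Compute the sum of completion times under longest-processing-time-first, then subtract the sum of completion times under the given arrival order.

18

LPT (decreasing processing time): Build 3 Build 4 Build 2 Build 1.
Build 3: 0→10
Build 4: 10→16
Build 2: 16→21
Build 1: 21→24
Sum = 10+16+21+24 = 71.
FIFO (arrival order): Build 1 Build 2 Build 3 Build 4.
Build 1: 0→3
Build 2: 3→8
Build 3: 8→18
Build 4: 18→24
Sum = 3+8+18+24 = 53.
Difference = 71 − 53 = 18.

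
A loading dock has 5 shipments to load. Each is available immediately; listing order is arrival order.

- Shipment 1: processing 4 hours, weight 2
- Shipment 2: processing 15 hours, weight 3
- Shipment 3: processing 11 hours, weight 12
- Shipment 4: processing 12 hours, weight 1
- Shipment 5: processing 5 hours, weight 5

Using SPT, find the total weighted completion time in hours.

SPT (increasing processing time): Shipment 1 Shipment 5 Shipment 3 Shipment 4 Shipment 2.
Shipment 1: finishes 4, weight 2, w·C = 8
Shipment 5: finishes 9, weight 5, w·C = 45
Shipment 3: finishes 20, weight 12, w·C = 240
Shipment 4: finishes 32, weight 1, w·C = 32
Shipment 2: finishes 47, weight 3, w·C = 141
Sum = 8+45+240+32+141 = 466.

466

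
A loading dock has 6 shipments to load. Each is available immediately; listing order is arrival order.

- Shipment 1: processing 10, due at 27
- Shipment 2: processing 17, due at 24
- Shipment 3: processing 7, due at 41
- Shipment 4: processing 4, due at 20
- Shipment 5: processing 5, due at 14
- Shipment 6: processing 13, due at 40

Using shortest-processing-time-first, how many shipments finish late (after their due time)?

SPT (increasing processing time): Shipment 4 Shipment 5 Shipment 3 Shipment 1 Shipment 6 Shipment 2.
Shipment 4: 0→4, due 20, tardiness 0
Shipment 5: 4→9, due 14, tardiness 0
Shipment 3: 9→16, due 41, tardiness 0
Shipment 1: 16→26, due 27, tardiness 0
Shipment 6: 26→39, due 40, tardiness 0
Shipment 2: 39→56, due 24, tardiness 32
Late shipments: 1.

1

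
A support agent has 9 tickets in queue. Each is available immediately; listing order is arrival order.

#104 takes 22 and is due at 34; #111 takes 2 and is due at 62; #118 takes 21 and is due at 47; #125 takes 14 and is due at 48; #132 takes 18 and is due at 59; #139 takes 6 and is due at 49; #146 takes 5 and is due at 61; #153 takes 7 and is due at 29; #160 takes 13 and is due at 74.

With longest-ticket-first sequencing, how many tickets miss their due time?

7

LPT (decreasing processing time): #104 #118 #132 #125 #160 #153 #139 #146 #111.
#104: 0→22, due 34, tardiness 0
#118: 22→43, due 47, tardiness 0
#132: 43→61, due 59, tardiness 2
#125: 61→75, due 48, tardiness 27
#160: 75→88, due 74, tardiness 14
#153: 88→95, due 29, tardiness 66
#139: 95→101, due 49, tardiness 52
#146: 101→106, due 61, tardiness 45
#111: 106→108, due 62, tardiness 46
Late tickets: 7.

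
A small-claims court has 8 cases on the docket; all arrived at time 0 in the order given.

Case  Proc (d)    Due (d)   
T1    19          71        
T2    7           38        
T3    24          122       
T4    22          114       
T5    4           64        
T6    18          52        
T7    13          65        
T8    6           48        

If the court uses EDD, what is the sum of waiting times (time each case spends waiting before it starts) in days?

290

EDD (increasing due date): T2 T8 T6 T5 T7 T1 T4 T3.
T2: waits 0, runs 0→7
T8: waits 7, runs 7→13
T6: waits 13, runs 13→31
T5: waits 31, runs 31→35
T7: waits 35, runs 35→48
T1: waits 48, runs 48→67
T4: waits 67, runs 67→89
T3: waits 89, runs 89→113
Sum = 0+7+13+31+35+48+67+89 = 290.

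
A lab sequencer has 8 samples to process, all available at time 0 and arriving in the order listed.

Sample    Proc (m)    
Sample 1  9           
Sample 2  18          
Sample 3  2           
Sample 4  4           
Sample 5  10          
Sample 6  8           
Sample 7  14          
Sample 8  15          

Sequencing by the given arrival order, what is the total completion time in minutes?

337

FIFO (arrival order): Sample 1 Sample 2 Sample 3 Sample 4 Sample 5 Sample 6 Sample 7 Sample 8.
Sample 1: 0→9
Sample 2: 9→27
Sample 3: 27→29
Sample 4: 29→33
Sample 5: 33→43
Sample 6: 43→51
Sample 7: 51→65
Sample 8: 65→80
Sum = 9+27+29+33+43+51+65+80 = 337.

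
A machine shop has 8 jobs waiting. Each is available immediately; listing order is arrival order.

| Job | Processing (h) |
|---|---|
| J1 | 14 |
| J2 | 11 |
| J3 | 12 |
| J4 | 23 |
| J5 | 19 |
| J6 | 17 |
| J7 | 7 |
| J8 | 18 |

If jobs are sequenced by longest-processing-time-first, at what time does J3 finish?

103

LPT (decreasing processing time): J4 J5 J8 J6 J1 J3 J2 J7.
J4: 0→23
J5: 23→42
J8: 42→60
J6: 60→77
J1: 77→91
J3: 91→103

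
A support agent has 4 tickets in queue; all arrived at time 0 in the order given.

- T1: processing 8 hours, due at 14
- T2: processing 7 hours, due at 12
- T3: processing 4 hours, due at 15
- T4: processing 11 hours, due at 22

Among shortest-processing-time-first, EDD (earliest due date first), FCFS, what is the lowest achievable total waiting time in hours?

34

SPT (increasing processing time): T3 T2 T1 T4.
T3: waits 0, runs 0→4
T2: waits 4, runs 4→11
T1: waits 11, runs 11→19
T4: waits 19, runs 19→30
Sum = 0+4+11+19 = 34.
EDD (increasing due date): T2 T1 T3 T4.
T2: waits 0, runs 0→7
T1: waits 7, runs 7→15
T3: waits 15, runs 15→19
T4: waits 19, runs 19→30
Sum = 0+7+15+19 = 41.
FIFO (arrival order): T1 T2 T3 T4.
T1: waits 0, runs 0→8
T2: waits 8, runs 8→15
T3: waits 15, runs 15→19
T4: waits 19, runs 19→30
Sum = 0+8+15+19 = 42.
SPT 34, EDD 41, FIFO 42 → minimum 34.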